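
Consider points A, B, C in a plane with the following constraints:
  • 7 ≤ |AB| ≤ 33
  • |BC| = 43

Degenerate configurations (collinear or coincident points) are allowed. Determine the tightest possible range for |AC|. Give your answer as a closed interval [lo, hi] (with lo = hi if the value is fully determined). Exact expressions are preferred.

|AB| ∈ [7, 33]
|BC| ∈ {43}
|AC| ∈ [10, 76]

|AC| ∈ [10, 76]  (≈ [10.0000, 76.0000])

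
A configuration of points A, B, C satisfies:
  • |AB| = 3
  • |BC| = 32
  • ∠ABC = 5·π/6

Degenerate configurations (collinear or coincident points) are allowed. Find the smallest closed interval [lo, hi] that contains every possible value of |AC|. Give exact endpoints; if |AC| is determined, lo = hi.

|AC| = √(96·√(3) + 1033)  (≈ 34.6306)

|AB| ∈ {3}
|BC| ∈ {32}
|AC| ∈ {√(96·√(3) + 1033)}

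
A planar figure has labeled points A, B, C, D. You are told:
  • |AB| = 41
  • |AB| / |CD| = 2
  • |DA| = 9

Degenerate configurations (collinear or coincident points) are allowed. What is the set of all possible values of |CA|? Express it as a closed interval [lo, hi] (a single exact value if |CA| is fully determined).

|CA| ∈ [23/2, 59/2]  (≈ [11.5000, 29.5000])

|AB| ∈ {41}
|AD| ∈ {9}
|CD| ∈ {41/2}
|BD| ∈ [32, 50]
|AC| ∈ [23/2, 59/2]
|BC| ∈ [23/2, 141/2]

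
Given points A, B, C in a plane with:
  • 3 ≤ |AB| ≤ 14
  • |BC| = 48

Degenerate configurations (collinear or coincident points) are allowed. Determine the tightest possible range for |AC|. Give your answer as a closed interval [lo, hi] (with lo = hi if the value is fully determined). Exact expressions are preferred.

|AB| ∈ [3, 14]
|BC| ∈ {48}
|AC| ∈ [34, 62]

|AC| ∈ [34, 62]  (≈ [34.0000, 62.0000])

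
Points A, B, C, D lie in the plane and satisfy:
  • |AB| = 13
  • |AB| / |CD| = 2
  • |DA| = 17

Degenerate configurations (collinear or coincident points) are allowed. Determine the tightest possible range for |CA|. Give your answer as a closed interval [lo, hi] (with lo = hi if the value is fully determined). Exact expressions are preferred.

|CA| ∈ [21/2, 47/2]  (≈ [10.5000, 23.5000])

|AB| ∈ {13}
|AD| ∈ {17}
|CD| ∈ {13/2}
|BD| ∈ [4, 30]
|AC| ∈ [21/2, 47/2]
|BC| ∈ [0, 73/2]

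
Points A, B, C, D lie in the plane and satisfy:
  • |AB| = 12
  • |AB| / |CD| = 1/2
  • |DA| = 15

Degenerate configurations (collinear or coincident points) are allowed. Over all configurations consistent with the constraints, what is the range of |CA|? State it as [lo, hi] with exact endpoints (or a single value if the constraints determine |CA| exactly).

|CA| ∈ [9, 39]  (≈ [9.0000, 39.0000])

|AB| ∈ {12}
|AD| ∈ {15}
|CD| ∈ {24}
|BD| ∈ [3, 27]
|AC| ∈ [9, 39]
|BC| ∈ [0, 51]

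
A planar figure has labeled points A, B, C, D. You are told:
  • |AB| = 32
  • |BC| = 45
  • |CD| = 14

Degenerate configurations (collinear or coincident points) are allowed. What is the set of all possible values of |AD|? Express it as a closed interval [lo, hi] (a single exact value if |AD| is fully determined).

|AB| ∈ {32}
|BC| ∈ {45}
|CD| ∈ {14}
|AC| ∈ [13, 77]
|BD| ∈ [31, 59]
|AD| ∈ [0, 91]

|AD| ∈ [0, 91]  (≈ [0.0000, 91.0000])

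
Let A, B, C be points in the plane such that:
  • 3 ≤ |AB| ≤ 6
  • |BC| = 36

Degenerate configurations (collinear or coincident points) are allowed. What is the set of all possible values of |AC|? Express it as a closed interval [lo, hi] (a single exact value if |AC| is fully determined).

|AB| ∈ [3, 6]
|BC| ∈ {36}
|AC| ∈ [30, 42]

|AC| ∈ [30, 42]  (≈ [30.0000, 42.0000])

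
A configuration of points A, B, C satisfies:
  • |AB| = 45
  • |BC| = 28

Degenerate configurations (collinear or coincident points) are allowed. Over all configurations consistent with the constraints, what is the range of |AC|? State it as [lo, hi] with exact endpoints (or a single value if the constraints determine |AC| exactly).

|AC| ∈ [17, 73]  (≈ [17.0000, 73.0000])

|AB| ∈ {45}
|BC| ∈ {28}
|AC| ∈ [17, 73]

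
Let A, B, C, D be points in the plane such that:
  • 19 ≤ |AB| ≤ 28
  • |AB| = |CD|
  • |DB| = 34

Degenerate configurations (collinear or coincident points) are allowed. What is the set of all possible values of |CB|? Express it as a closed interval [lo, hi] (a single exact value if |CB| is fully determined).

|CB| ∈ [6, 62]  (≈ [6.0000, 62.0000])

|AB| ∈ [19, 28]
|BD| ∈ {34}
|CD| ∈ [19, 28]
|AD| ∈ [6, 62]
|BC| ∈ [6, 62]
|AC| ∈ [0, 90]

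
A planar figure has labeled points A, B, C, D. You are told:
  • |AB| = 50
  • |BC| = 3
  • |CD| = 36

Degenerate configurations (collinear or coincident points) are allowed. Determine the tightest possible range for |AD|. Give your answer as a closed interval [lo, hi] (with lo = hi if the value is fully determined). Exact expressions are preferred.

|AB| ∈ {50}
|BC| ∈ {3}
|CD| ∈ {36}
|AC| ∈ [47, 53]
|BD| ∈ [33, 39]
|AD| ∈ [11, 89]

|AD| ∈ [11, 89]  (≈ [11.0000, 89.0000])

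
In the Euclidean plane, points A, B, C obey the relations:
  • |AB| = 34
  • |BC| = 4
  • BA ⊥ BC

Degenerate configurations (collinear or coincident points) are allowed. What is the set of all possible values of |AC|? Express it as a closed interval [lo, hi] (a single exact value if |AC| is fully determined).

|AB| ∈ {34}
|BC| ∈ {4}
|AC| ∈ {2·√(293)}

|AC| = 2·√(293)  (≈ 34.2345)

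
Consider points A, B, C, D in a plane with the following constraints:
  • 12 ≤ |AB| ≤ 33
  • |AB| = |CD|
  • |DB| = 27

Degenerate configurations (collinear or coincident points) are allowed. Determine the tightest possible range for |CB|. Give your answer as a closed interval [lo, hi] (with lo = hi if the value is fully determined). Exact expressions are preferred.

|CB| ∈ [0, 60]  (≈ [0.0000, 60.0000])

|AB| ∈ [12, 33]
|BD| ∈ {27}
|CD| ∈ [12, 33]
|AD| ∈ [0, 60]
|BC| ∈ [0, 60]
|AC| ∈ [0, 93]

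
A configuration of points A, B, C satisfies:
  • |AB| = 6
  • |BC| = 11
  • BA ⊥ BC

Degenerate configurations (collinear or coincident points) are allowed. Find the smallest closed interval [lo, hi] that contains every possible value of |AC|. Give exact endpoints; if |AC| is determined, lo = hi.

|AC| = √(157)  (≈ 12.5300)

|AB| ∈ {6}
|BC| ∈ {11}
|AC| ∈ {√(157)}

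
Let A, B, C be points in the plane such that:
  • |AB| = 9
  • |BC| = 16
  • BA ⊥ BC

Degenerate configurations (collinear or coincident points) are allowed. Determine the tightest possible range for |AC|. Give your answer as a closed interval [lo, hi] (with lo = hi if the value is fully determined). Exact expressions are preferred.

|AC| = √(337)  (≈ 18.3576)

|AB| ∈ {9}
|BC| ∈ {16}
|AC| ∈ {√(337)}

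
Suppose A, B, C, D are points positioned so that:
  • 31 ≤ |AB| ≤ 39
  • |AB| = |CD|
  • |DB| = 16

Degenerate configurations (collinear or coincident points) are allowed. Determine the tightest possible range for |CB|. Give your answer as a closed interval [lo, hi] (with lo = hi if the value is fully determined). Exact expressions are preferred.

|CB| ∈ [15, 55]  (≈ [15.0000, 55.0000])

|AB| ∈ [31, 39]
|BD| ∈ {16}
|CD| ∈ [31, 39]
|AD| ∈ [15, 55]
|BC| ∈ [15, 55]
|AC| ∈ [0, 94]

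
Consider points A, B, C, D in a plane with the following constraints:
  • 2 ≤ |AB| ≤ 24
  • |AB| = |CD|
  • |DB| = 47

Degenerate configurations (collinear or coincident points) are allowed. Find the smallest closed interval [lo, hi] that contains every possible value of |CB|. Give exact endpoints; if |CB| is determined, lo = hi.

|AB| ∈ [2, 24]
|BD| ∈ {47}
|CD| ∈ [2, 24]
|AD| ∈ [23, 71]
|BC| ∈ [23, 71]
|AC| ∈ [0, 95]

|CB| ∈ [23, 71]  (≈ [23.0000, 71.0000])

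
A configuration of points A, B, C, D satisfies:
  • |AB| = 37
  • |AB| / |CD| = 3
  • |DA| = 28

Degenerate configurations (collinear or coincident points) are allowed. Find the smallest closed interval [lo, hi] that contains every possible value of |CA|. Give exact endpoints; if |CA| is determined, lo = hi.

|AB| ∈ {37}
|AD| ∈ {28}
|CD| ∈ {37/3}
|BD| ∈ [9, 65]
|AC| ∈ [47/3, 121/3]
|BC| ∈ [0, 232/3]

|CA| ∈ [47/3, 121/3]  (≈ [15.6667, 40.3333])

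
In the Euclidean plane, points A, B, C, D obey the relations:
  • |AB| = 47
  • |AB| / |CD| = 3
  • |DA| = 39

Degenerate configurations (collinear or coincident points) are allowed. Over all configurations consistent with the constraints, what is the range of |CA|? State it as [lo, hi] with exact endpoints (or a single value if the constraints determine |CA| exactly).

|CA| ∈ [70/3, 164/3]  (≈ [23.3333, 54.6667])

|AB| ∈ {47}
|AD| ∈ {39}
|CD| ∈ {47/3}
|BD| ∈ [8, 86]
|AC| ∈ [70/3, 164/3]
|BC| ∈ [0, 305/3]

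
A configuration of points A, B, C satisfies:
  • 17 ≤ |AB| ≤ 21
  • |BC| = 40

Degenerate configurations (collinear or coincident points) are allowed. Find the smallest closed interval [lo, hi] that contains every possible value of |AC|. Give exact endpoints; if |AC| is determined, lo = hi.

|AB| ∈ [17, 21]
|BC| ∈ {40}
|AC| ∈ [19, 61]

|AC| ∈ [19, 61]  (≈ [19.0000, 61.0000])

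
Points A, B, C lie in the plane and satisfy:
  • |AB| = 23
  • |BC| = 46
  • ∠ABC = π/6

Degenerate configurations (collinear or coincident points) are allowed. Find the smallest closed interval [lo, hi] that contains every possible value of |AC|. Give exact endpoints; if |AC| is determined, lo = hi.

|AC| = 23·√(5 - 2·√(3))  (≈ 28.5042)

|AB| ∈ {23}
|BC| ∈ {46}
|AC| ∈ {23·√(5 - 2·√(3))}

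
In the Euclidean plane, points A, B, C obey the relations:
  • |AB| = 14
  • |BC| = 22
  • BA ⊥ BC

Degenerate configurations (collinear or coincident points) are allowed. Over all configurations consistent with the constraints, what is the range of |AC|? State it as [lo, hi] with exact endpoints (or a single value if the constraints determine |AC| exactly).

|AC| = 2·√(170)  (≈ 26.0768)

|AB| ∈ {14}
|BC| ∈ {22}
|AC| ∈ {2·√(170)}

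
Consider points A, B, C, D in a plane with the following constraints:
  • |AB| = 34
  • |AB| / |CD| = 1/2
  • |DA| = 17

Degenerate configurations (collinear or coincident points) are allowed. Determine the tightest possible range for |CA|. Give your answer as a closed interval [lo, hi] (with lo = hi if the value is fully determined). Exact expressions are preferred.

|CA| ∈ [51, 85]  (≈ [51.0000, 85.0000])

|AB| ∈ {34}
|AD| ∈ {17}
|CD| ∈ {68}
|BD| ∈ [17, 51]
|AC| ∈ [51, 85]
|BC| ∈ [17, 119]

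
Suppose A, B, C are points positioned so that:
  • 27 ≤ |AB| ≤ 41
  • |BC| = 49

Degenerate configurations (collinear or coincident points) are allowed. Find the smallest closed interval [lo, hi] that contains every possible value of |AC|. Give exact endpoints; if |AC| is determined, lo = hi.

|AC| ∈ [8, 90]  (≈ [8.0000, 90.0000])

|AB| ∈ [27, 41]
|BC| ∈ {49}
|AC| ∈ [8, 90]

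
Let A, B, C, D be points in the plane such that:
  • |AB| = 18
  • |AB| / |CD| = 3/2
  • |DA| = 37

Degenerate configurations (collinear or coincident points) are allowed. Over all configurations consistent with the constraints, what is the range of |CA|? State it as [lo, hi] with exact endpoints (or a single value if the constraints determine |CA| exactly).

|AB| ∈ {18}
|AD| ∈ {37}
|CD| ∈ {12}
|BD| ∈ [19, 55]
|AC| ∈ [25, 49]
|BC| ∈ [7, 67]

|CA| ∈ [25, 49]  (≈ [25.0000, 49.0000])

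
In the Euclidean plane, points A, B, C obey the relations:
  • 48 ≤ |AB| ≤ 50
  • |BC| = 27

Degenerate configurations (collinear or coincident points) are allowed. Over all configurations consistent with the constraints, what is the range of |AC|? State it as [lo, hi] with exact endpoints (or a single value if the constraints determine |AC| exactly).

|AC| ∈ [21, 77]  (≈ [21.0000, 77.0000])

|AB| ∈ [48, 50]
|BC| ∈ {27}
|AC| ∈ [21, 77]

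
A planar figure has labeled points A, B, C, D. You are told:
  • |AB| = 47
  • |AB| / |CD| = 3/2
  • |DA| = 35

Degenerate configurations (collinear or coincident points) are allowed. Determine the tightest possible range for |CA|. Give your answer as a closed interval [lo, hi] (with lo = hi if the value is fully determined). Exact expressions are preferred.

|AB| ∈ {47}
|AD| ∈ {35}
|CD| ∈ {94/3}
|BD| ∈ [12, 82]
|AC| ∈ [11/3, 199/3]
|BC| ∈ [0, 340/3]

|CA| ∈ [11/3, 199/3]  (≈ [3.6667, 66.3333])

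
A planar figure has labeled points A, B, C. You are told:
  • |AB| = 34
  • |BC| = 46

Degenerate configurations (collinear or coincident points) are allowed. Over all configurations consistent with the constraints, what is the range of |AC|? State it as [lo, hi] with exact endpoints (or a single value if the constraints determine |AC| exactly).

|AC| ∈ [12, 80]  (≈ [12.0000, 80.0000])

|AB| ∈ {34}
|BC| ∈ {46}
|AC| ∈ [12, 80]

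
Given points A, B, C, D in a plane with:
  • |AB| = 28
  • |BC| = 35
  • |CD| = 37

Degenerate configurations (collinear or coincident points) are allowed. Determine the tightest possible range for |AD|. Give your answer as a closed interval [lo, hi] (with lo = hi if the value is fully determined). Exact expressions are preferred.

|AB| ∈ {28}
|BC| ∈ {35}
|CD| ∈ {37}
|AC| ∈ [7, 63]
|BD| ∈ [2, 72]
|AD| ∈ [0, 100]

|AD| ∈ [0, 100]  (≈ [0.0000, 100.0000])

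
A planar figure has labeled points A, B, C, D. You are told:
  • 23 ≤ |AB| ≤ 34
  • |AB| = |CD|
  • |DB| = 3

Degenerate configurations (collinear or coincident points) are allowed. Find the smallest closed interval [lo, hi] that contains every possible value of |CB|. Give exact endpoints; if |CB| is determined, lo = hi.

|CB| ∈ [20, 37]  (≈ [20.0000, 37.0000])

|AB| ∈ [23, 34]
|BD| ∈ {3}
|CD| ∈ [23, 34]
|AD| ∈ [20, 37]
|BC| ∈ [20, 37]
|AC| ∈ [0, 71]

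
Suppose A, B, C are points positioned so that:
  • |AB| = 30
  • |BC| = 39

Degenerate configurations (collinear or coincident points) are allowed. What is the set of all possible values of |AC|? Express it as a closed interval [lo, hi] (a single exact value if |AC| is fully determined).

|AC| ∈ [9, 69]  (≈ [9.0000, 69.0000])

|AB| ∈ {30}
|BC| ∈ {39}
|AC| ∈ [9, 69]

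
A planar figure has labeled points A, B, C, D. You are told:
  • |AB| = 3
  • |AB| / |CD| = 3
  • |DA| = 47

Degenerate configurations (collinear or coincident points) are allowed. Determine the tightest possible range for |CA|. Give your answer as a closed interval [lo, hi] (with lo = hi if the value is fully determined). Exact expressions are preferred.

|CA| ∈ [46, 48]  (≈ [46.0000, 48.0000])

|AB| ∈ {3}
|AD| ∈ {47}
|CD| ∈ {1}
|BD| ∈ [44, 50]
|AC| ∈ [46, 48]
|BC| ∈ [43, 51]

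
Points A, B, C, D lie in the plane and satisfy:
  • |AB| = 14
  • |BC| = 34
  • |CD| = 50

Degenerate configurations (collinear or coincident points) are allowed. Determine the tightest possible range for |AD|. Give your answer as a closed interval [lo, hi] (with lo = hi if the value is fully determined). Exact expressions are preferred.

|AB| ∈ {14}
|BC| ∈ {34}
|CD| ∈ {50}
|AC| ∈ [20, 48]
|BD| ∈ [16, 84]
|AD| ∈ [2, 98]

|AD| ∈ [2, 98]  (≈ [2.0000, 98.0000])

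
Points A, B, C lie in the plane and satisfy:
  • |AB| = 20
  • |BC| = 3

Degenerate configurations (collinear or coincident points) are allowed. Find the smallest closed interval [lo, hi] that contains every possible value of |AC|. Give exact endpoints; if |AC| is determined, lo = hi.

|AB| ∈ {20}
|BC| ∈ {3}
|AC| ∈ [17, 23]

|AC| ∈ [17, 23]  (≈ [17.0000, 23.0000])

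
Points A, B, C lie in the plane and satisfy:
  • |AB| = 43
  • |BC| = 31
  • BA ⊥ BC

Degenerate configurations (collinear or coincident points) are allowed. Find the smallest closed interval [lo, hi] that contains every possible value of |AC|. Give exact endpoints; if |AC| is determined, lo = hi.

|AC| = √(2810)  (≈ 53.0094)

|AB| ∈ {43}
|BC| ∈ {31}
|AC| ∈ {√(2810)}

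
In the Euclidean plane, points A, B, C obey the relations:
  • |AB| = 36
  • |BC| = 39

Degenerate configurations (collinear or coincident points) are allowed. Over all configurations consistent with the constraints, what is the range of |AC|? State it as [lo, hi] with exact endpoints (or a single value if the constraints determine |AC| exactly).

|AB| ∈ {36}
|BC| ∈ {39}
|AC| ∈ [3, 75]

|AC| ∈ [3, 75]  (≈ [3.0000, 75.0000])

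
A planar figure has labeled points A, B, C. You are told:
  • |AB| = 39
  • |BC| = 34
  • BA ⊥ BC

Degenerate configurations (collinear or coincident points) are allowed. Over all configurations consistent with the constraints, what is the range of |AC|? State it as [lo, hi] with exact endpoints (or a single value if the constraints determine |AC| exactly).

|AC| = √(2677)  (≈ 51.7397)

|AB| ∈ {39}
|BC| ∈ {34}
|AC| ∈ {√(2677)}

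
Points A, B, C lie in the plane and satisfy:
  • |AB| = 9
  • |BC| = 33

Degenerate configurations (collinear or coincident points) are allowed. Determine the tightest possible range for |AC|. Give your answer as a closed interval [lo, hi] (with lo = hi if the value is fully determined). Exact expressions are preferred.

|AC| ∈ [24, 42]  (≈ [24.0000, 42.0000])

|AB| ∈ {9}
|BC| ∈ {33}
|AC| ∈ [24, 42]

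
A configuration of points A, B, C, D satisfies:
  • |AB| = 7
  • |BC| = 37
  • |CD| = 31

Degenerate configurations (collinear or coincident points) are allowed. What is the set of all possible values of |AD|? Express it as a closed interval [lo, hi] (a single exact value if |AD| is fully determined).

|AB| ∈ {7}
|BC| ∈ {37}
|CD| ∈ {31}
|AC| ∈ [30, 44]
|BD| ∈ [6, 68]
|AD| ∈ [0, 75]

|AD| ∈ [0, 75]  (≈ [0.0000, 75.0000])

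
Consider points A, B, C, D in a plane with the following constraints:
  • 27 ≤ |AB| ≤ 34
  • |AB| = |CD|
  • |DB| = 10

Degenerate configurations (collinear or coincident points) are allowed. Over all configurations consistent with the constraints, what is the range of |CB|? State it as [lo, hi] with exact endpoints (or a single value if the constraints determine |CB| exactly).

|AB| ∈ [27, 34]
|BD| ∈ {10}
|CD| ∈ [27, 34]
|AD| ∈ [17, 44]
|BC| ∈ [17, 44]
|AC| ∈ [0, 78]

|CB| ∈ [17, 44]  (≈ [17.0000, 44.0000])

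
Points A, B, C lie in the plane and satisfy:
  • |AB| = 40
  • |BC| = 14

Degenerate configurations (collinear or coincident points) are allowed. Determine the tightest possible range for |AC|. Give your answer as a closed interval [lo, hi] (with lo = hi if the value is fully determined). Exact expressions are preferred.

|AC| ∈ [26, 54]  (≈ [26.0000, 54.0000])

|AB| ∈ {40}
|BC| ∈ {14}
|AC| ∈ [26, 54]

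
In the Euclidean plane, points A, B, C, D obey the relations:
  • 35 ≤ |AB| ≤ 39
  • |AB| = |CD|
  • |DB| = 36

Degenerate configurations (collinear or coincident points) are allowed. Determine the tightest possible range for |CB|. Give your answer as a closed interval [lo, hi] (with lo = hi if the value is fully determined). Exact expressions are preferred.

|CB| ∈ [0, 75]  (≈ [0.0000, 75.0000])

|AB| ∈ [35, 39]
|BD| ∈ {36}
|CD| ∈ [35, 39]
|AD| ∈ [0, 75]
|BC| ∈ [0, 75]
|AC| ∈ [0, 114]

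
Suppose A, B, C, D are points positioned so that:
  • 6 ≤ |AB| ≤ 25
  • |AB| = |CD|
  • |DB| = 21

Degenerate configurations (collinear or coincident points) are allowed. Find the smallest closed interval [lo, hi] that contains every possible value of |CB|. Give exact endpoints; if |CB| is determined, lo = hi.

|CB| ∈ [0, 46]  (≈ [0.0000, 46.0000])

|AB| ∈ [6, 25]
|BD| ∈ {21}
|CD| ∈ [6, 25]
|AD| ∈ [0, 46]
|BC| ∈ [0, 46]
|AC| ∈ [0, 71]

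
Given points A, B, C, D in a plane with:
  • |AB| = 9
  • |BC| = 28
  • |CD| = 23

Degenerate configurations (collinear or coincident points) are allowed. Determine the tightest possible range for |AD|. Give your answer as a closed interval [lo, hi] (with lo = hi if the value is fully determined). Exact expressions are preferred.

|AD| ∈ [0, 60]  (≈ [0.0000, 60.0000])

|AB| ∈ {9}
|BC| ∈ {28}
|CD| ∈ {23}
|AC| ∈ [19, 37]
|BD| ∈ [5, 51]
|AD| ∈ [0, 60]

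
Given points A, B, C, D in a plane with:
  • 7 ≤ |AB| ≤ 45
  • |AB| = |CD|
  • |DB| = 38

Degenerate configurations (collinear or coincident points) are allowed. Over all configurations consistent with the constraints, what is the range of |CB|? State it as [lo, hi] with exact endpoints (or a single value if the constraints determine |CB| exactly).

|AB| ∈ [7, 45]
|BD| ∈ {38}
|CD| ∈ [7, 45]
|AD| ∈ [0, 83]
|BC| ∈ [0, 83]
|AC| ∈ [0, 128]

|CB| ∈ [0, 83]  (≈ [0.0000, 83.0000])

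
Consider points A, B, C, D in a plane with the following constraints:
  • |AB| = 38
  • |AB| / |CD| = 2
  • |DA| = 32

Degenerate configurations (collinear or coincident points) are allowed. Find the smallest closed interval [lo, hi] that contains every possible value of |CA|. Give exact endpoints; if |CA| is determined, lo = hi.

|AB| ∈ {38}
|AD| ∈ {32}
|CD| ∈ {19}
|BD| ∈ [6, 70]
|AC| ∈ [13, 51]
|BC| ∈ [0, 89]

|CA| ∈ [13, 51]  (≈ [13.0000, 51.0000])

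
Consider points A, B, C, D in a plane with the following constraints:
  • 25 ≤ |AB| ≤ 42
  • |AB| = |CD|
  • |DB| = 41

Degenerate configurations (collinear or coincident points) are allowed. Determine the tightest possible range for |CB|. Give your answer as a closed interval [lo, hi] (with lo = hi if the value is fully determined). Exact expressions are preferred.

|AB| ∈ [25, 42]
|BD| ∈ {41}
|CD| ∈ [25, 42]
|AD| ∈ [0, 83]
|BC| ∈ [0, 83]
|AC| ∈ [0, 125]

|CB| ∈ [0, 83]  (≈ [0.0000, 83.0000])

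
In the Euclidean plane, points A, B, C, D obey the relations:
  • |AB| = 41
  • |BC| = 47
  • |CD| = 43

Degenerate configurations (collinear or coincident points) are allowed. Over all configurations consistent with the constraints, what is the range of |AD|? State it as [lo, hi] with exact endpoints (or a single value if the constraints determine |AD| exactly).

|AB| ∈ {41}
|BC| ∈ {47}
|CD| ∈ {43}
|AC| ∈ [6, 88]
|BD| ∈ [4, 90]
|AD| ∈ [0, 131]

|AD| ∈ [0, 131]  (≈ [0.0000, 131.0000])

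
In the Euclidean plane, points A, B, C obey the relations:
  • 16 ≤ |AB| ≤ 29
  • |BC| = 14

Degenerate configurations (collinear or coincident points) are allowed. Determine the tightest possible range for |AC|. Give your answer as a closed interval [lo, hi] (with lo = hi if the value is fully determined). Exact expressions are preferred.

|AC| ∈ [2, 43]  (≈ [2.0000, 43.0000])

|AB| ∈ [16, 29]
|BC| ∈ {14}
|AC| ∈ [2, 43]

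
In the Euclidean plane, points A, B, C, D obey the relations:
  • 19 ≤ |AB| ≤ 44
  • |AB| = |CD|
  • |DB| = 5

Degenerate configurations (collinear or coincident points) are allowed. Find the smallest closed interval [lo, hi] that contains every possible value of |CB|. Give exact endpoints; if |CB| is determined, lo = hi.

|CB| ∈ [14, 49]  (≈ [14.0000, 49.0000])

|AB| ∈ [19, 44]
|BD| ∈ {5}
|CD| ∈ [19, 44]
|AD| ∈ [14, 49]
|BC| ∈ [14, 49]
|AC| ∈ [0, 93]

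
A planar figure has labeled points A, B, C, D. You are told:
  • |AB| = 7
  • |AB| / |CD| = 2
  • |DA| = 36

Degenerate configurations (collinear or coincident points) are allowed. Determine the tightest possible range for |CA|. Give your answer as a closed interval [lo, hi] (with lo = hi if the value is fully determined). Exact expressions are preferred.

|AB| ∈ {7}
|AD| ∈ {36}
|CD| ∈ {7/2}
|BD| ∈ [29, 43]
|AC| ∈ [65/2, 79/2]
|BC| ∈ [51/2, 93/2]

|CA| ∈ [65/2, 79/2]  (≈ [32.5000, 39.5000])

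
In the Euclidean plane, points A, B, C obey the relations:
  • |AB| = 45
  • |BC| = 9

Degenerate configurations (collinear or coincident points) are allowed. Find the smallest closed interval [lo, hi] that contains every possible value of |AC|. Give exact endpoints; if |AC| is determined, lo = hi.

|AB| ∈ {45}
|BC| ∈ {9}
|AC| ∈ [36, 54]

|AC| ∈ [36, 54]  (≈ [36.0000, 54.0000])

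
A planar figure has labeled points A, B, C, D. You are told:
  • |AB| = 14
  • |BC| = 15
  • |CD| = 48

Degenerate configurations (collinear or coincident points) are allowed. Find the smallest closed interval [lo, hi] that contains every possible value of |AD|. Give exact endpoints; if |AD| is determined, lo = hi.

|AD| ∈ [19, 77]  (≈ [19.0000, 77.0000])

|AB| ∈ {14}
|BC| ∈ {15}
|CD| ∈ {48}
|AC| ∈ [1, 29]
|BD| ∈ [33, 63]
|AD| ∈ [19, 77]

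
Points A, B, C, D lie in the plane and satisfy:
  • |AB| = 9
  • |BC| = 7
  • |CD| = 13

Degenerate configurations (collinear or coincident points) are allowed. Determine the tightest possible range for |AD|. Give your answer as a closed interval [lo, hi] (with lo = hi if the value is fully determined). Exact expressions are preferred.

|AB| ∈ {9}
|BC| ∈ {7}
|CD| ∈ {13}
|AC| ∈ [2, 16]
|BD| ∈ [6, 20]
|AD| ∈ [0, 29]

|AD| ∈ [0, 29]  (≈ [0.0000, 29.0000])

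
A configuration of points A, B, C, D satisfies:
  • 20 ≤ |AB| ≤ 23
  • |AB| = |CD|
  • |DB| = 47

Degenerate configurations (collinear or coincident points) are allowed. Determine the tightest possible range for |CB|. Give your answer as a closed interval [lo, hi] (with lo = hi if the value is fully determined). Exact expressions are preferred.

|CB| ∈ [24, 70]  (≈ [24.0000, 70.0000])

|AB| ∈ [20, 23]
|BD| ∈ {47}
|CD| ∈ [20, 23]
|AD| ∈ [24, 70]
|BC| ∈ [24, 70]
|AC| ∈ [1, 93]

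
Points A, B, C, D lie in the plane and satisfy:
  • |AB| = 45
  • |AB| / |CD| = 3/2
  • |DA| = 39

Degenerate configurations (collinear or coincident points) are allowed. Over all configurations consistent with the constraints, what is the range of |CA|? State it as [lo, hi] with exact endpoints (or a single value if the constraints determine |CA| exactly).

|AB| ∈ {45}
|AD| ∈ {39}
|CD| ∈ {30}
|BD| ∈ [6, 84]
|AC| ∈ [9, 69]
|BC| ∈ [0, 114]

|CA| ∈ [9, 69]  (≈ [9.0000, 69.0000])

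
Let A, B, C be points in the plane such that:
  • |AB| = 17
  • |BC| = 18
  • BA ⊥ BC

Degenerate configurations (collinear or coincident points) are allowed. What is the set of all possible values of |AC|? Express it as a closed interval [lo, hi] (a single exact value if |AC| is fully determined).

|AC| = √(613)  (≈ 24.7588)

|AB| ∈ {17}
|BC| ∈ {18}
|AC| ∈ {√(613)}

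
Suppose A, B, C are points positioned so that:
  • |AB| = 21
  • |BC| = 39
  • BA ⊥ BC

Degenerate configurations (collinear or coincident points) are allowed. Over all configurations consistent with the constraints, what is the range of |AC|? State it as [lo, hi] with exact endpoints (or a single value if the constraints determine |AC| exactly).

|AC| = 3·√(218)  (≈ 44.2945)

|AB| ∈ {21}
|BC| ∈ {39}
|AC| ∈ {3·√(218)}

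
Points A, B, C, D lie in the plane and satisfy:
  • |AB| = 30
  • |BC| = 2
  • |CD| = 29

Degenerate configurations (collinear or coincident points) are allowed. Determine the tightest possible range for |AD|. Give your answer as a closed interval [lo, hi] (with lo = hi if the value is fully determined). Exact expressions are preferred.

|AD| ∈ [0, 61]  (≈ [0.0000, 61.0000])

|AB| ∈ {30}
|BC| ∈ {2}
|CD| ∈ {29}
|AC| ∈ [28, 32]
|BD| ∈ [27, 31]
|AD| ∈ [0, 61]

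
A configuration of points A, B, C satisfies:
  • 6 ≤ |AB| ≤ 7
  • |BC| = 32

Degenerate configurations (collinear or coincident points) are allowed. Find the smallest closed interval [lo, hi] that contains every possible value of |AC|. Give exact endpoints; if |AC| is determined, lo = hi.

|AB| ∈ [6, 7]
|BC| ∈ {32}
|AC| ∈ [25, 39]

|AC| ∈ [25, 39]  (≈ [25.0000, 39.0000])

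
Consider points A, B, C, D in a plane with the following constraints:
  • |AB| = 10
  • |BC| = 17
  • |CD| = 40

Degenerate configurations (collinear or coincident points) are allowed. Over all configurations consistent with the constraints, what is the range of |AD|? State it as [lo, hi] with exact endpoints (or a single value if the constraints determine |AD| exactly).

|AD| ∈ [13, 67]  (≈ [13.0000, 67.0000])

|AB| ∈ {10}
|BC| ∈ {17}
|CD| ∈ {40}
|AC| ∈ [7, 27]
|BD| ∈ [23, 57]
|AD| ∈ [13, 67]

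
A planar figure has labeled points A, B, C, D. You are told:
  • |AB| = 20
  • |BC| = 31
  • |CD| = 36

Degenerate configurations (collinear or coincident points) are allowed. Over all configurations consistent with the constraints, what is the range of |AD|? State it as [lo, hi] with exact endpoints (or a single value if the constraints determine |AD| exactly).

|AB| ∈ {20}
|BC| ∈ {31}
|CD| ∈ {36}
|AC| ∈ [11, 51]
|BD| ∈ [5, 67]
|AD| ∈ [0, 87]

|AD| ∈ [0, 87]  (≈ [0.0000, 87.0000])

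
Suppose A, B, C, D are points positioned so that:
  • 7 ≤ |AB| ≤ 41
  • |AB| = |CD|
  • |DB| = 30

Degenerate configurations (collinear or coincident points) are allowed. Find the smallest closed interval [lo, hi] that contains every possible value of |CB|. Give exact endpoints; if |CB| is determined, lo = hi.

|CB| ∈ [0, 71]  (≈ [0.0000, 71.0000])

|AB| ∈ [7, 41]
|BD| ∈ {30}
|CD| ∈ [7, 41]
|AD| ∈ [0, 71]
|BC| ∈ [0, 71]
|AC| ∈ [0, 112]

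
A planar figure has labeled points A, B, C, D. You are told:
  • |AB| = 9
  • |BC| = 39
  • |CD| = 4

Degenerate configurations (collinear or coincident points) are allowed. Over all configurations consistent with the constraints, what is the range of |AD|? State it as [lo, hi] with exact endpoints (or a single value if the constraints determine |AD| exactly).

|AB| ∈ {9}
|BC| ∈ {39}
|CD| ∈ {4}
|AC| ∈ [30, 48]
|BD| ∈ [35, 43]
|AD| ∈ [26, 52]

|AD| ∈ [26, 52]  (≈ [26.0000, 52.0000])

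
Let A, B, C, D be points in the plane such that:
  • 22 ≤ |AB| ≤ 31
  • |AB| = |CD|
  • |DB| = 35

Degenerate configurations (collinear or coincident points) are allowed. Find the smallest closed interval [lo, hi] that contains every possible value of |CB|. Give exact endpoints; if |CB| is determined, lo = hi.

|AB| ∈ [22, 31]
|BD| ∈ {35}
|CD| ∈ [22, 31]
|AD| ∈ [4, 66]
|BC| ∈ [4, 66]
|AC| ∈ [0, 97]

|CB| ∈ [4, 66]  (≈ [4.0000, 66.0000])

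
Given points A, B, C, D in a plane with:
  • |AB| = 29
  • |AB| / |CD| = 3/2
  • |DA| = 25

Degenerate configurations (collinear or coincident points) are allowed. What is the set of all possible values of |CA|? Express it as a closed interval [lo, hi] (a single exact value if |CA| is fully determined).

|CA| ∈ [17/3, 133/3]  (≈ [5.6667, 44.3333])

|AB| ∈ {29}
|AD| ∈ {25}
|CD| ∈ {58/3}
|BD| ∈ [4, 54]
|AC| ∈ [17/3, 133/3]
|BC| ∈ [0, 220/3]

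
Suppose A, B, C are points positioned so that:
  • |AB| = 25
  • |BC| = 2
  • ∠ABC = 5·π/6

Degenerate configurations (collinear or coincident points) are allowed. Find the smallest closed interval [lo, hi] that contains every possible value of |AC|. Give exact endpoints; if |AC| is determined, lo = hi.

|AB| ∈ {25}
|BC| ∈ {2}
|AC| ∈ {√(50·√(3) + 629)}

|AC| = √(50·√(3) + 629)  (≈ 26.7507)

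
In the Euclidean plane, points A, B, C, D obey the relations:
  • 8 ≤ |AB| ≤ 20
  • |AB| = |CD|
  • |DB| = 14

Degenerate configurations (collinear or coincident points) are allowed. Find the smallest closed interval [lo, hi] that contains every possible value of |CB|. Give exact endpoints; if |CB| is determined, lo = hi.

|AB| ∈ [8, 20]
|BD| ∈ {14}
|CD| ∈ [8, 20]
|AD| ∈ [0, 34]
|BC| ∈ [0, 34]
|AC| ∈ [0, 54]

|CB| ∈ [0, 34]  (≈ [0.0000, 34.0000])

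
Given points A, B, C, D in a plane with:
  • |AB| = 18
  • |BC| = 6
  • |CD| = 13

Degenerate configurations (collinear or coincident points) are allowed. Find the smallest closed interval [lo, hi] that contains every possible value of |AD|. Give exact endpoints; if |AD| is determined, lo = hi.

|AB| ∈ {18}
|BC| ∈ {6}
|CD| ∈ {13}
|AC| ∈ [12, 24]
|BD| ∈ [7, 19]
|AD| ∈ [0, 37]

|AD| ∈ [0, 37]  (≈ [0.0000, 37.0000])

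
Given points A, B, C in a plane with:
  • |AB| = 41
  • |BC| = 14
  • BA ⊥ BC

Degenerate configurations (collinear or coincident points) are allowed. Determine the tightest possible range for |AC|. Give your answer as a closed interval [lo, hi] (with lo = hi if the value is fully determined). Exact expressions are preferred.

|AC| = √(1877)  (≈ 43.3244)

|AB| ∈ {41}
|BC| ∈ {14}
|AC| ∈ {√(1877)}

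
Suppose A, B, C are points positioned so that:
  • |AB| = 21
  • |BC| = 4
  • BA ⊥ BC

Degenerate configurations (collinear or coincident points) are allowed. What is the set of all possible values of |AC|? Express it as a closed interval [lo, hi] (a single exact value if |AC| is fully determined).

|AB| ∈ {21}
|BC| ∈ {4}
|AC| ∈ {√(457)}

|AC| = √(457)  (≈ 21.3776)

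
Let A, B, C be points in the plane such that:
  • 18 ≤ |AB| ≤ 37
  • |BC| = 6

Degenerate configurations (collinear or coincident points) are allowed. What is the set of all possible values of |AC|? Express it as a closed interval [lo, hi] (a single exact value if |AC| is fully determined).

|AC| ∈ [12, 43]  (≈ [12.0000, 43.0000])

|AB| ∈ [18, 37]
|BC| ∈ {6}
|AC| ∈ [12, 43]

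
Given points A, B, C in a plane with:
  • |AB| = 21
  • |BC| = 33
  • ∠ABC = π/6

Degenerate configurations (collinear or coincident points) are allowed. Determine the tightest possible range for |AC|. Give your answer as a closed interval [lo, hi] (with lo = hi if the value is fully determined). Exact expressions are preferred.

|AC| = 3·√(170 - 77·√(3))  (≈ 18.1573)

|AB| ∈ {21}
|BC| ∈ {33}
|AC| ∈ {3·√(170 - 77·√(3))}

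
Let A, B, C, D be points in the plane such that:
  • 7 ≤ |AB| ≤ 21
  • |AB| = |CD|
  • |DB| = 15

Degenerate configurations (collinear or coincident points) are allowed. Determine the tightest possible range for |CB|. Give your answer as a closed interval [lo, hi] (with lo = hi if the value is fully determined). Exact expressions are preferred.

|AB| ∈ [7, 21]
|BD| ∈ {15}
|CD| ∈ [7, 21]
|AD| ∈ [0, 36]
|BC| ∈ [0, 36]
|AC| ∈ [0, 57]

|CB| ∈ [0, 36]  (≈ [0.0000, 36.0000])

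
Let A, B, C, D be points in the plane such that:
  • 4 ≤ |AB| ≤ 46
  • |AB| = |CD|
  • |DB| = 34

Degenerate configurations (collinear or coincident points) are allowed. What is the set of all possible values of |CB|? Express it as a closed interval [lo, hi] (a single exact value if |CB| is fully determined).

|AB| ∈ [4, 46]
|BD| ∈ {34}
|CD| ∈ [4, 46]
|AD| ∈ [0, 80]
|BC| ∈ [0, 80]
|AC| ∈ [0, 126]

|CB| ∈ [0, 80]  (≈ [0.0000, 80.0000])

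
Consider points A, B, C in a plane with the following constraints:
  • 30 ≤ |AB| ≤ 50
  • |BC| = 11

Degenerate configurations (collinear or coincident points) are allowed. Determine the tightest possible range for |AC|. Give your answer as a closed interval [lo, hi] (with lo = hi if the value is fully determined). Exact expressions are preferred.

|AB| ∈ [30, 50]
|BC| ∈ {11}
|AC| ∈ [19, 61]

|AC| ∈ [19, 61]  (≈ [19.0000, 61.0000])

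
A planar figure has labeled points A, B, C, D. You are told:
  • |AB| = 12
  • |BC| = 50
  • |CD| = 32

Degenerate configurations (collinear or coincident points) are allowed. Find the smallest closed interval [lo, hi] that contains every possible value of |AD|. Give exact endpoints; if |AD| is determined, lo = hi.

|AD| ∈ [6, 94]  (≈ [6.0000, 94.0000])

|AB| ∈ {12}
|BC| ∈ {50}
|CD| ∈ {32}
|AC| ∈ [38, 62]
|BD| ∈ [18, 82]
|AD| ∈ [6, 94]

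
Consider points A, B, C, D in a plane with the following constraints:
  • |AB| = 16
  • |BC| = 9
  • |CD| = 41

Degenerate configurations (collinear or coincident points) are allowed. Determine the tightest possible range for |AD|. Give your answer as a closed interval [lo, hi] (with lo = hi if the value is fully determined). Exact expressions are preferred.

|AB| ∈ {16}
|BC| ∈ {9}
|CD| ∈ {41}
|AC| ∈ [7, 25]
|BD| ∈ [32, 50]
|AD| ∈ [16, 66]

|AD| ∈ [16, 66]  (≈ [16.0000, 66.0000])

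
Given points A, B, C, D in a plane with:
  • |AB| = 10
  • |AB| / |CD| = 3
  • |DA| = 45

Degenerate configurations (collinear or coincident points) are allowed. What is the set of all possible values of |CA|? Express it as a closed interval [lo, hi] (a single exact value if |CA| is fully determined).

|AB| ∈ {10}
|AD| ∈ {45}
|CD| ∈ {10/3}
|BD| ∈ [35, 55]
|AC| ∈ [125/3, 145/3]
|BC| ∈ [95/3, 175/3]

|CA| ∈ [125/3, 145/3]  (≈ [41.6667, 48.3333])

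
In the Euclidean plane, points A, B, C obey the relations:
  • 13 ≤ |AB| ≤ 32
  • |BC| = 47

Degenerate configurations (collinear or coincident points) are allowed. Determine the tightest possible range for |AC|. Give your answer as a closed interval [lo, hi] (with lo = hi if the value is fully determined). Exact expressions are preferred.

|AB| ∈ [13, 32]
|BC| ∈ {47}
|AC| ∈ [15, 79]

|AC| ∈ [15, 79]  (≈ [15.0000, 79.0000])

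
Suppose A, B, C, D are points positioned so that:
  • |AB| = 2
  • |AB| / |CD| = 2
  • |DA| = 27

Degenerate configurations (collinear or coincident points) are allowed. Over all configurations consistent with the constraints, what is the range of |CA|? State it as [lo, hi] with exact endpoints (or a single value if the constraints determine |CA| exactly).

|AB| ∈ {2}
|AD| ∈ {27}
|CD| ∈ {1}
|BD| ∈ [25, 29]
|AC| ∈ [26, 28]
|BC| ∈ [24, 30]

|CA| ∈ [26, 28]  (≈ [26.0000, 28.0000])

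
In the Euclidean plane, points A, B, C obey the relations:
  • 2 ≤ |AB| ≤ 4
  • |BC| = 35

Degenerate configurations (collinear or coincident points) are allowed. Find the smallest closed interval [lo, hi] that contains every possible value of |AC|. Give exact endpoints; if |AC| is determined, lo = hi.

|AC| ∈ [31, 39]  (≈ [31.0000, 39.0000])

|AB| ∈ [2, 4]
|BC| ∈ {35}
|AC| ∈ [31, 39]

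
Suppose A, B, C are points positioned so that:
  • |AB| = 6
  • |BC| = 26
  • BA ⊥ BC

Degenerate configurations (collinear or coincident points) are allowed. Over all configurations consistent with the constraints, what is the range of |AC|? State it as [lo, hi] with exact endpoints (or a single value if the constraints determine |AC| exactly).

|AC| = 2·√(178)  (≈ 26.6833)

|AB| ∈ {6}
|BC| ∈ {26}
|AC| ∈ {2·√(178)}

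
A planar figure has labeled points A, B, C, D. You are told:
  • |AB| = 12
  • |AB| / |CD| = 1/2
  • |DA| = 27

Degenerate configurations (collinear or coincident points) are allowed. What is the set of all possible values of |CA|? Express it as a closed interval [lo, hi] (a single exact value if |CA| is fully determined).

|CA| ∈ [3, 51]  (≈ [3.0000, 51.0000])

|AB| ∈ {12}
|AD| ∈ {27}
|CD| ∈ {24}
|BD| ∈ [15, 39]
|AC| ∈ [3, 51]
|BC| ∈ [0, 63]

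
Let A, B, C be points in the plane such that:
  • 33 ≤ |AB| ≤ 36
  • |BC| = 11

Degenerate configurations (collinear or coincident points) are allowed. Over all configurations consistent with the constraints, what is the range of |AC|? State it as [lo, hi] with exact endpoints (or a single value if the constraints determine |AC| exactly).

|AB| ∈ [33, 36]
|BC| ∈ {11}
|AC| ∈ [22, 47]

|AC| ∈ [22, 47]  (≈ [22.0000, 47.0000])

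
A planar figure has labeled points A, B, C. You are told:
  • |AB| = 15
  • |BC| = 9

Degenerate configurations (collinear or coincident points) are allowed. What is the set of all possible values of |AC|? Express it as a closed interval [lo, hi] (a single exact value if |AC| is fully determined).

|AC| ∈ [6, 24]  (≈ [6.0000, 24.0000])

|AB| ∈ {15}
|BC| ∈ {9}
|AC| ∈ [6, 24]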